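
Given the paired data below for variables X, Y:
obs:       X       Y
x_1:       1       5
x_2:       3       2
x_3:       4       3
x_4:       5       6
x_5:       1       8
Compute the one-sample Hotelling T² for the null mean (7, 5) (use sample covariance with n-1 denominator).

Step 1 — sample mean vector:
  mean(X) = (1 + 3 + 4 + 5 + 1) / 5 = 14/5 = 2.8
  mean(Y) = (5 + 2 + 3 + 6 + 8) / 5 = 24/5 = 4.8
  x̄ = (2.8, 4.8),  deviation x̄ - mu_0 = (2.8, 4.8) - (7, 5) = (-4.2, -0.2).

Step 2 — sample covariance matrix, S[i,j] = (1/(n-1)) · Σ_k (x_{k,i} - mean_i) · (x_{k,j} - mean_j), divisor n-1 = 4:
  S[X,X] = ((-1.8)·(-1.8) + (0.2)·(0.2) + (1.2)·(1.2) + (2.2)·(2.2) + (-1.8)·(-1.8)) / 4 = 12.8/4 = 3.2
  S[X,Y] = ((-1.8)·(0.2) + (0.2)·(-2.8) + (1.2)·(-1.8) + (2.2)·(1.2) + (-1.8)·(3.2)) / 4 = -6.2/4 = -1.55
  S[Y,Y] = ((0.2)·(0.2) + (-2.8)·(-2.8) + (-1.8)·(-1.8) + (1.2)·(1.2) + (3.2)·(3.2)) / 4 = 22.8/4 = 5.7
  S = [[3.2, -1.55],
 [-1.55, 5.7]].

Step 3 — invert S. det(S) = 3.2·5.7 - (-1.55)² = 15.8375.
  S^{-1} = (1/det) · [[d, -b], [-b, a]] = [[0.3599, 0.0979],
 [0.0979, 0.2021]].

Step 4 — quadratic form (x̄ - mu_0)^T · S^{-1} · (x̄ - mu_0):
  S^{-1} · (x̄ - mu_0) = (-1.5312, -0.4515),
  (x̄ - mu_0)^T · [...] = (-4.2)·(-1.5312) + (-0.2)·(-0.4515) = 6.5212.

Step 5 — scale by n: T² = 5 · 6.5212 = 32.6062.

T² ≈ 32.6062


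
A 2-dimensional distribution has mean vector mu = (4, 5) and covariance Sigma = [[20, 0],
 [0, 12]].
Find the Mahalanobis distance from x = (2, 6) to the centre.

Step 1 — centre the observation: (x - mu) = (-2, 1).

Step 2 — invert Sigma. det(Sigma) = 20·12 - (0)² = 240.
  Sigma^{-1} = (1/det) · [[d, -b], [-b, a]] = [[0.05, 0],
 [0, 0.0833]].

Step 3 — form the quadratic (x - mu)^T · Sigma^{-1} · (x - mu):
  Sigma^{-1} · (x - mu) = (-0.1, 0.0833).
  (x - mu)^T · [Sigma^{-1} · (x - mu)] = (-2)·(-0.1) + (1)·(0.0833) = 0.2833.

Step 4 — take square root: d = √(0.2833) ≈ 0.5323.

d(x, mu) = √(0.2833) ≈ 0.5323


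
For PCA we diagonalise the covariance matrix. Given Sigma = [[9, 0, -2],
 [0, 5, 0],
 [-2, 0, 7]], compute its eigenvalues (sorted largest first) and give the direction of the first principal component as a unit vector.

Step 1 — characteristic polynomial p(λ) = det(λI - Sigma) = λ³ - tr·λ² + c_1·λ - det, where tr = trace, c_1 = sum of the principal 2×2 minors, det = det(Sigma):
  tr = 9 + 5 + 7 = 21,
  c_1 = (9·5 - (0)²) + (9·7 - (-2)²) + (5·7 - (0)²) = 45 + 59 + 35 = 139,
  det = 9·(5·7 - (0)²) - (0)·((0)·7 - (0)·(-2)) + (-2)·((0)·(0) - 5·(-2)) = 9·(35) - (0)·(0) + (-2)·(10) = 295.
  So p(λ) = λ³ - 21λ² + 139λ - 295.
Step 2 — look for an integer root (rational root theorem: any rational root is an integer divisor of 295). Testing λ = 5:
  p(5) = 125 - 525 + 695 - 295 = 0  ✓
  Dividing out (λ - 5): p(λ) = (λ - 5)(λ² - 16λ + 59).
Step 3 — remaining eigenvalues from the quadratic λ² - 16λ + 59 = 0:
  Δ = 16² - 4·59 = 256 - 236 = 20,  λ = (16 ± √20)/2 = (16 ± 4.4721)/2 ≈ 10.2361 or 5.7639.
  Sorted: λ_1 = 10.2361,  λ_2 = 5.7639,  λ_3 = 5  (check: sum = 21 = tr ✓).

Step 4 — unit eigenvector for λ_1 ≈ 10.2361: v spans the null space of (Sigma - λ_1 I), whose rows are
  r_1 = (-1.2361, 0, -2),  r_2 = (0, -5.2361, 0),  r_3 = (-2, 0, -3.2361).
  v is orthogonal to every row, so take v ∝ r_1 × r_2 = ((0)·(0) - (-2)·(-5.2361), (-2)·(0) - (-1.2361)·(0), (-1.2361)·(-5.2361) - (0)·(0)) ≈ (-10.4721, 0, 6.4721).
  Rescale (multiply by -1 so the first nonzero entry is positive): u = (10.4721, 0, -6.4721).
  ||u|| = √((10.4721)² + (0)² + (-6.4721)²) = √(151.5542) ≈ 12.3107,  v_1 = u/||u|| ≈ (0.8507, 0, -0.5257) (||v_1|| = 1).

λ_1 = 10.2361,  λ_2 = 5.7639,  λ_3 = 5;  v_1 ≈ (0.8507, 0, -0.5257)


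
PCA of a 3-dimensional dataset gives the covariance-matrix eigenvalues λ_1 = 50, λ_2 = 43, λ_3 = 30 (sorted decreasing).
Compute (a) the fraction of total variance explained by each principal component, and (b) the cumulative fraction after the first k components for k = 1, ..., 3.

Step 1 — total variance = trace(Sigma) = Σ λ_i = 50 + 43 + 30 = 123.

Step 2 — fraction explained by component i = λ_i / Σ λ:
  PC1: 50/123 = 0.4065
  PC2: 43/123 = 0.3496
  PC3: 30/123 = 0.2439

Step 3 — cumulative fraction after k components = (λ_1 + ... + λ_k) / Σ λ:
  k = 1: 50/123 = 0.4065
  k = 2: (50 + 43)/123 = 93/123 = 0.7561
  k = 3: (50 + 43 + 30)/123 = 123/123 = 1

Summary (fraction, with percent):

explained: PC1 0.4065 (40.65%), PC2 0.3496 (34.96%), PC3 0.2439 (24.39%);  cumulative: 0.4065, 0.7561, 1


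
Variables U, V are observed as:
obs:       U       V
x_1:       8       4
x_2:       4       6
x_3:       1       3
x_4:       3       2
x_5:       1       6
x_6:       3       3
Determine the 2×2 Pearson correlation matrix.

Step 1 — column means:
  mean(U) = (8 + 4 + 1 + 3 + 1 + 3) / 6 = 20/6 = 3.3333
  mean(V) = (4 + 6 + 3 + 2 + 6 + 3) / 6 = 24/6 = 4

Step 2 — sample variances and covariances s[i,j] = (1/(n-1)) · Σ_k (x_{k,i} - mean_i) · (x_{k,j} - mean_j), with n-1 = 5:
  s[U,U] = ((4.6667)·(4.6667) + (0.6667)·(0.6667) + (-2.3333)·(-2.3333) + (-0.3333)·(-0.3333) + (-2.3333)·(-2.3333) + (-0.3333)·(-0.3333)) / 5 = 33.3333/5 = 6.6667
  s[U,V] = ((4.6667)·(0) + (0.6667)·(2) + (-2.3333)·(-1) + (-0.3333)·(-2) + (-2.3333)·(2) + (-0.3333)·(-1)) / 5 = 0/5 = 0
  s[V,V] = ((0)·(0) + (2)·(2) + (-1)·(-1) + (-2)·(-2) + (2)·(2) + (-1)·(-1)) / 5 = 14/5 = 2.8
  Sample standard deviations s_i = √(s[i,i]):
  s(U) = √(6.6667) = 2.582
  s(V) = √(2.8) = 1.6733

Step 3 — r_{ij} = s_{ij} / (s_i · s_j):
  r[U,U] = 1 (diagonal).
  r[U,V] = 0 / (2.582 · 1.6733) = 0 / 4.3205 = 0
  r[V,V] = 1 (diagonal).

R is symmetric with unit diagonal. Assembling:

R = [[1, 0],
 [0, 1]]


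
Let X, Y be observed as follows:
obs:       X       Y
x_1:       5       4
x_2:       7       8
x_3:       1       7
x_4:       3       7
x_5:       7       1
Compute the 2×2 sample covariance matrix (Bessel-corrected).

Step 1 — column means:
  mean(X) = (5 + 7 + 1 + 3 + 7) / 5 = 23/5 = 4.6
  mean(Y) = (4 + 8 + 7 + 7 + 1) / 5 = 27/5 = 5.4

Step 2 — sample covariance S[i,j] = (1/(n-1)) · Σ_k (x_{k,i} - mean_i) · (x_{k,j} - mean_j), with n-1 = 4.
  S[X,X] = ((0.4)·(0.4) + (2.4)·(2.4) + (-3.6)·(-3.6) + (-1.6)·(-1.6) + (2.4)·(2.4)) / 4 = 27.2/4 = 6.8
  S[X,Y] = ((0.4)·(-1.4) + (2.4)·(2.6) + (-3.6)·(1.6) + (-1.6)·(1.6) + (2.4)·(-4.4)) / 4 = -13.2/4 = -3.3
  S[Y,Y] = ((-1.4)·(-1.4) + (2.6)·(2.6) + (1.6)·(1.6) + (1.6)·(1.6) + (-4.4)·(-4.4)) / 4 = 33.2/4 = 8.3

S is symmetric (S[j,i] = S[i,j]). Assembling:

S = [[6.8, -3.3],
 [-3.3, 8.3]]


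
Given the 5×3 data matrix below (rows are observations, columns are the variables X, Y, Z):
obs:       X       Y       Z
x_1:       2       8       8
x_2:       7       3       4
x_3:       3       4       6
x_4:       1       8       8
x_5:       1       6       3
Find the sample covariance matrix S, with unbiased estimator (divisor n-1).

Step 1 — column means:
  mean(X) = (2 + 7 + 3 + 1 + 1) / 5 = 14/5 = 2.8
  mean(Y) = (8 + 3 + 4 + 8 + 6) / 5 = 29/5 = 5.8
  mean(Z) = (8 + 4 + 6 + 8 + 3) / 5 = 29/5 = 5.8

Step 2 — sample covariance S[i,j] = (1/(n-1)) · Σ_k (x_{k,i} - mean_i) · (x_{k,j} - mean_j), with n-1 = 4.
  S[X,X] = ((-0.8)·(-0.8) + (4.2)·(4.2) + (0.2)·(0.2) + (-1.8)·(-1.8) + (-1.8)·(-1.8)) / 4 = 24.8/4 = 6.2
  S[X,Y] = ((-0.8)·(2.2) + (4.2)·(-2.8) + (0.2)·(-1.8) + (-1.8)·(2.2) + (-1.8)·(0.2)) / 4 = -18.2/4 = -4.55
  S[X,Z] = ((-0.8)·(2.2) + (4.2)·(-1.8) + (0.2)·(0.2) + (-1.8)·(2.2) + (-1.8)·(-2.8)) / 4 = -8.2/4 = -2.05
  S[Y,Y] = ((2.2)·(2.2) + (-2.8)·(-2.8) + (-1.8)·(-1.8) + (2.2)·(2.2) + (0.2)·(0.2)) / 4 = 20.8/4 = 5.2
  S[Y,Z] = ((2.2)·(2.2) + (-2.8)·(-1.8) + (-1.8)·(0.2) + (2.2)·(2.2) + (0.2)·(-2.8)) / 4 = 13.8/4 = 3.45
  S[Z,Z] = ((2.2)·(2.2) + (-1.8)·(-1.8) + (0.2)·(0.2) + (2.2)·(2.2) + (-2.8)·(-2.8)) / 4 = 20.8/4 = 5.2

S is symmetric (S[j,i] = S[i,j]). Assembling:

S = [[6.2, -4.55, -2.05],
 [-4.55, 5.2, 3.45],
 [-2.05, 3.45, 5.2]]


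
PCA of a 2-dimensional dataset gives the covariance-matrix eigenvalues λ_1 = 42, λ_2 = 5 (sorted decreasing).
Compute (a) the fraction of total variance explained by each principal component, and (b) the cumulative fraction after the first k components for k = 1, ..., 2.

Step 1 — total variance = trace(Sigma) = Σ λ_i = 42 + 5 = 47.

Step 2 — fraction explained by component i = λ_i / Σ λ:
  PC1: 42/47 = 0.8936
  PC2: 5/47 = 0.1064

Step 3 — cumulative fraction after k components = (λ_1 + ... + λ_k) / Σ λ:
  k = 1: 42/47 = 0.8936
  k = 2: (42 + 5)/47 = 47/47 = 1

Summary (fraction, with percent):

explained: PC1 0.8936 (89.36%), PC2 0.1064 (10.64%);  cumulative: 0.8936, 1


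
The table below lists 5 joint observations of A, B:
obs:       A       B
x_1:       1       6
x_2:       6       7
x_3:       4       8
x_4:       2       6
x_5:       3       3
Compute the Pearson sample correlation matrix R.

Step 1 — column means:
  mean(A) = (1 + 6 + 4 + 2 + 3) / 5 = 16/5 = 3.2
  mean(B) = (6 + 7 + 8 + 6 + 3) / 5 = 30/5 = 6

Step 2 — sample variances and covariances s[i,j] = (1/(n-1)) · Σ_k (x_{k,i} - mean_i) · (x_{k,j} - mean_j), with n-1 = 4:
  s[A,A] = ((-2.2)·(-2.2) + (2.8)·(2.8) + (0.8)·(0.8) + (-1.2)·(-1.2) + (-0.2)·(-0.2)) / 4 = 14.8/4 = 3.7
  s[A,B] = ((-2.2)·(0) + (2.8)·(1) + (0.8)·(2) + (-1.2)·(0) + (-0.2)·(-3)) / 4 = 5/4 = 1.25
  s[B,B] = ((0)·(0) + (1)·(1) + (2)·(2) + (0)·(0) + (-3)·(-3)) / 4 = 14/4 = 3.5
  Sample standard deviations s_i = √(s[i,i]):
  s(A) = √(3.7) = 1.9235
  s(B) = √(3.5) = 1.8708

Step 3 — r_{ij} = s_{ij} / (s_i · s_j):
  r[A,A] = 1 (diagonal).
  r[A,B] = 1.25 / (1.9235 · 1.8708) = 1.25 / 3.5986 = 0.3474
  r[B,B] = 1 (diagonal).

R is symmetric with unit diagonal. Assembling:

R = [[1, 0.3474],
 [0.3474, 1]]


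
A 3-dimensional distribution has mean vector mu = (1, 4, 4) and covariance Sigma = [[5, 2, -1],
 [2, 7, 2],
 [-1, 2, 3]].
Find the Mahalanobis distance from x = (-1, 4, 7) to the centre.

Step 1 — centre the observation: (x - mu) = (-2, 0, 3).

Step 2 — invert Sigma (cofactor / det for 3×3, or solve directly):
  Sigma^{-1} = [[0.2931, -0.1379, 0.1897],
 [-0.1379, 0.2414, -0.2069],
 [0.1897, -0.2069, 0.5345]].

Step 3 — form the quadratic (x - mu)^T · Sigma^{-1} · (x - mu):
  Sigma^{-1} · (x - mu) = (-0.0172, -0.3448, 1.2241).
  (x - mu)^T · [Sigma^{-1} · (x - mu)] = (-2)·(-0.0172) + (0)·(-0.3448) + (3)·(1.2241) = 3.7069.

Step 4 — take square root: d = √(3.7069) ≈ 1.9253.

d(x, mu) = √(3.7069) ≈ 1.9253


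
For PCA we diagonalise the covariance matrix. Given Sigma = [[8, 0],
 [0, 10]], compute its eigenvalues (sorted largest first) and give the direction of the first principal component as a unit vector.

Step 1 — characteristic polynomial of 2×2 Sigma:
  det(Sigma - λI) = λ² - trace · λ + det = 0.
  trace = 8 + 10 = 18, det = 8·10 - (0)² = 80.
Step 2 — discriminant:
  Δ = trace² - 4·det = 324 - 320 = 4.
Step 3 — eigenvalues:
  λ = (trace ± √Δ)/2 = (18 ± 2)/2,
  λ_1 = 10,  λ_2 = 8.

Step 4 — unit eigenvector for λ_1: Sigma is diagonal, so its eigenvectors are the coordinate axes. λ_1 = 10 is the diagonal entry on the second coordinate axis, hence
  v_1 = (0, 1) (||v_1|| = 1).

λ_1 = 10,  λ_2 = 8;  v_1 ≈ (0, 1)


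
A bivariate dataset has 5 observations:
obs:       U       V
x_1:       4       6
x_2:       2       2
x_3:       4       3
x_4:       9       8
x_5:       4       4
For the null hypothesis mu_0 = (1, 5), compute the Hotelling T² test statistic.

Step 1 — sample mean vector:
  mean(U) = (4 + 2 + 4 + 9 + 4) / 5 = 23/5 = 4.6
  mean(V) = (6 + 2 + 3 + 8 + 4) / 5 = 23/5 = 4.6
  x̄ = (4.6, 4.6),  deviation x̄ - mu_0 = (4.6, 4.6) - (1, 5) = (3.6, -0.4).

Step 2 — sample covariance matrix, S[i,j] = (1/(n-1)) · Σ_k (x_{k,i} - mean_i) · (x_{k,j} - mean_j), divisor n-1 = 4:
  S[U,U] = ((-0.6)·(-0.6) + (-2.6)·(-2.6) + (-0.6)·(-0.6) + (4.4)·(4.4) + (-0.6)·(-0.6)) / 4 = 27.2/4 = 6.8
  S[U,V] = ((-0.6)·(1.4) + (-2.6)·(-2.6) + (-0.6)·(-1.6) + (4.4)·(3.4) + (-0.6)·(-0.6)) / 4 = 22.2/4 = 5.55
  S[V,V] = ((1.4)·(1.4) + (-2.6)·(-2.6) + (-1.6)·(-1.6) + (3.4)·(3.4) + (-0.6)·(-0.6)) / 4 = 23.2/4 = 5.8
  S = [[6.8, 5.55],
 [5.55, 5.8]].

Step 3 — invert S. det(S) = 6.8·5.8 - (5.55)² = 8.6375.
  S^{-1} = (1/det) · [[d, -b], [-b, a]] = [[0.6715, -0.6425],
 [-0.6425, 0.7873]].

Step 4 — quadratic form (x̄ - mu_0)^T · S^{-1} · (x̄ - mu_0):
  S^{-1} · (x̄ - mu_0) = (2.6744, -2.6281),
  (x̄ - mu_0)^T · [...] = (3.6)·(2.6744) + (-0.4)·(-2.6281) = 10.679.

Step 5 — scale by n: T² = 5 · 10.679 = 53.3951.

T² ≈ 53.3951


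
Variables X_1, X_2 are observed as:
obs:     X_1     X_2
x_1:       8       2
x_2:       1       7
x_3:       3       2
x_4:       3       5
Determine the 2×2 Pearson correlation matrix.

Step 1 — column means:
  mean(X_1) = (8 + 1 + 3 + 3) / 4 = 15/4 = 3.75
  mean(X_2) = (2 + 7 + 2 + 5) / 4 = 16/4 = 4

Step 2 — sample variances and covariances s[i,j] = (1/(n-1)) · Σ_k (x_{k,i} - mean_i) · (x_{k,j} - mean_j), with n-1 = 3:
  s[X_1,X_1] = ((4.25)·(4.25) + (-2.75)·(-2.75) + (-0.75)·(-0.75) + (-0.75)·(-0.75)) / 3 = 26.75/3 = 8.9167
  s[X_1,X_2] = ((4.25)·(-2) + (-2.75)·(3) + (-0.75)·(-2) + (-0.75)·(1)) / 3 = -16/3 = -5.3333
  s[X_2,X_2] = ((-2)·(-2) + (3)·(3) + (-2)·(-2) + (1)·(1)) / 3 = 18/3 = 6
  Sample standard deviations s_i = √(s[i,i]):
  s(X_1) = √(8.9167) = 2.9861
  s(X_2) = √(6) = 2.4495

Step 3 — r_{ij} = s_{ij} / (s_i · s_j):
  r[X_1,X_1] = 1 (diagonal).
  r[X_1,X_2] = -5.3333 / (2.9861 · 2.4495) = -5.3333 / 7.3144 = -0.7292
  r[X_2,X_2] = 1 (diagonal).

R is symmetric with unit diagonal. Assembling:

R = [[1, -0.7292],
 [-0.7292, 1]]


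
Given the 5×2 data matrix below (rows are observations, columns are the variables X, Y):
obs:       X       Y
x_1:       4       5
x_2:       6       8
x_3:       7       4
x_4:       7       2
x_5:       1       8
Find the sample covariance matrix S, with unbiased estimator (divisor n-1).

Step 1 — column means:
  mean(X) = (4 + 6 + 7 + 7 + 1) / 5 = 25/5 = 5
  mean(Y) = (5 + 8 + 4 + 2 + 8) / 5 = 27/5 = 5.4

Step 2 — sample covariance S[i,j] = (1/(n-1)) · Σ_k (x_{k,i} - mean_i) · (x_{k,j} - mean_j), with n-1 = 4.
  S[X,X] = ((-1)·(-1) + (1)·(1) + (2)·(2) + (2)·(2) + (-4)·(-4)) / 4 = 26/4 = 6.5
  S[X,Y] = ((-1)·(-0.4) + (1)·(2.6) + (2)·(-1.4) + (2)·(-3.4) + (-4)·(2.6)) / 4 = -17/4 = -4.25
  S[Y,Y] = ((-0.4)·(-0.4) + (2.6)·(2.6) + (-1.4)·(-1.4) + (-3.4)·(-3.4) + (2.6)·(2.6)) / 4 = 27.2/4 = 6.8

S is symmetric (S[j,i] = S[i,j]). Assembling:

S = [[6.5, -4.25],
 [-4.25, 6.8]]


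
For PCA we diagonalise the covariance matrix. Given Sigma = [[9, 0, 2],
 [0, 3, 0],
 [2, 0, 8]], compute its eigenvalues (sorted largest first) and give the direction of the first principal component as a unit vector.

Step 1 — characteristic polynomial p(λ) = det(λI - Sigma) = λ³ - tr·λ² + c_1·λ - det, where tr = trace, c_1 = sum of the principal 2×2 minors, det = det(Sigma):
  tr = 9 + 3 + 8 = 20,
  c_1 = (9·3 - (0)²) + (9·8 - (2)²) + (3·8 - (0)²) = 27 + 68 + 24 = 119,
  det = 9·(3·8 - (0)²) - (0)·((0)·8 - (0)·(2)) + (2)·((0)·(0) - 3·(2)) = 9·(24) - (0)·(0) + (2)·(-6) = 204.
  So p(λ) = λ³ - 20λ² + 119λ - 204.
Step 2 — look for an integer root (rational root theorem: any rational root is an integer divisor of 204). Testing λ = 3:
  p(3) = 27 - 180 + 357 - 204 = 0  ✓
  Dividing out (λ - 3): p(λ) = (λ - 3)(λ² - 17λ + 68).
Step 3 — remaining eigenvalues from the quadratic λ² - 17λ + 68 = 0:
  Δ = 17² - 4·68 = 289 - 272 = 17,  λ = (17 ± √17)/2 = (17 ± 4.1231)/2 ≈ 10.5616 or 6.4384.
  Sorted: λ_1 = 10.5616,  λ_2 = 6.4384,  λ_3 = 3  (check: sum = 20 = tr ✓).

Step 4 — unit eigenvector for λ_1 ≈ 10.5616: v spans the null space of (Sigma - λ_1 I), whose rows are
  r_1 = (-1.5616, 0, 2),  r_2 = (0, -7.5616, 0),  r_3 = (2, 0, -2.5616).
  v is orthogonal to every row, so take v ∝ r_1 × r_2 = ((0)·(0) - (2)·(-7.5616), (2)·(0) - (-1.5616)·(0), (-1.5616)·(-7.5616) - (0)·(0)) ≈ (15.1231, 0, 11.8078).
  Let u = (15.1231, 0, 11.8078).
  ||u|| = √((15.1231)² + (0)² + (11.8078)²) = √(368.1316) ≈ 19.1868,  v_1 = u/||u|| ≈ (0.7882, 0, 0.6154) (||v_1|| = 1).

λ_1 = 10.5616,  λ_2 = 6.4384,  λ_3 = 3;  v_1 ≈ (0.7882, 0, 0.6154)


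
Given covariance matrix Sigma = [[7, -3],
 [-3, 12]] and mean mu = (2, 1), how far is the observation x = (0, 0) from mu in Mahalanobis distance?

Step 1 — centre the observation: (x - mu) = (-2, -1).

Step 2 — invert Sigma. det(Sigma) = 7·12 - (-3)² = 75.
  Sigma^{-1} = (1/det) · [[d, -b], [-b, a]] = [[0.16, 0.04],
 [0.04, 0.0933]].

Step 3 — form the quadratic (x - mu)^T · Sigma^{-1} · (x - mu):
  Sigma^{-1} · (x - mu) = (-0.36, -0.1733).
  (x - mu)^T · [Sigma^{-1} · (x - mu)] = (-2)·(-0.36) + (-1)·(-0.1733) = 0.8933.

Step 4 — take square root: d = √(0.8933) ≈ 0.9452.

d(x, mu) = √(0.8933) ≈ 0.9452


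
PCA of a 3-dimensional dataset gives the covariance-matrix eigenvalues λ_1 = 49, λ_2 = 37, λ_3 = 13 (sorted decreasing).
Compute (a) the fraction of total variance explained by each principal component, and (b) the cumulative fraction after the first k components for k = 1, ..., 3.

Step 1 — total variance = trace(Sigma) = Σ λ_i = 49 + 37 + 13 = 99.

Step 2 — fraction explained by component i = λ_i / Σ λ:
  PC1: 49/99 = 0.4949
  PC2: 37/99 = 0.3737
  PC3: 13/99 = 0.1313

Step 3 — cumulative fraction after k components = (λ_1 + ... + λ_k) / Σ λ:
  k = 1: 49/99 = 0.4949
  k = 2: (49 + 37)/99 = 86/99 = 0.8687
  k = 3: (49 + 37 + 13)/99 = 99/99 = 1

Summary (fraction, with percent):

explained: PC1 0.4949 (49.49%), PC2 0.3737 (37.37%), PC3 0.1313 (13.13%);  cumulative: 0.4949, 0.8687, 1


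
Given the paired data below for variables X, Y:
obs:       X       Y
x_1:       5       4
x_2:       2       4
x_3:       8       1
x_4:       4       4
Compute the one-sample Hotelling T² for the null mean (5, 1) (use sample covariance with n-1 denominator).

Step 1 — sample mean vector:
  mean(X) = (5 + 2 + 8 + 4) / 4 = 19/4 = 4.75
  mean(Y) = (4 + 4 + 1 + 4) / 4 = 13/4 = 3.25
  x̄ = (4.75, 3.25),  deviation x̄ - mu_0 = (4.75, 3.25) - (5, 1) = (-0.25, 2.25).

Step 2 — sample covariance matrix, S[i,j] = (1/(n-1)) · Σ_k (x_{k,i} - mean_i) · (x_{k,j} - mean_j), divisor n-1 = 3:
  S[X,X] = ((0.25)·(0.25) + (-2.75)·(-2.75) + (3.25)·(3.25) + (-0.75)·(-0.75)) / 3 = 18.75/3 = 6.25
  S[X,Y] = ((0.25)·(0.75) + (-2.75)·(0.75) + (3.25)·(-2.25) + (-0.75)·(0.75)) / 3 = -9.75/3 = -3.25
  S[Y,Y] = ((0.75)·(0.75) + (0.75)·(0.75) + (-2.25)·(-2.25) + (0.75)·(0.75)) / 3 = 6.75/3 = 2.25
  S = [[6.25, -3.25],
 [-3.25, 2.25]].

Step 3 — invert S. det(S) = 6.25·2.25 - (-3.25)² = 3.5.
  S^{-1} = (1/det) · [[d, -b], [-b, a]] = [[0.6429, 0.9286],
 [0.9286, 1.7857]].

Step 4 — quadratic form (x̄ - mu_0)^T · S^{-1} · (x̄ - mu_0):
  S^{-1} · (x̄ - mu_0) = (1.9286, 3.7857),
  (x̄ - mu_0)^T · [...] = (-0.25)·(1.9286) + (2.25)·(3.7857) = 8.0357.

Step 5 — scale by n: T² = 4 · 8.0357 = 32.1429.

T² ≈ 32.1429


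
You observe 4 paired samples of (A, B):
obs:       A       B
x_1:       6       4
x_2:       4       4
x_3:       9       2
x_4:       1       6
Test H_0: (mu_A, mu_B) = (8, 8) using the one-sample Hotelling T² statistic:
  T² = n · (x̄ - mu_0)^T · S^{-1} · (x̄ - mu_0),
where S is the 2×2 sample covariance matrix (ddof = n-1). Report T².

Step 1 — sample mean vector:
  mean(A) = (6 + 4 + 9 + 1) / 4 = 20/4 = 5
  mean(B) = (4 + 4 + 2 + 6) / 4 = 16/4 = 4
  x̄ = (5, 4),  deviation x̄ - mu_0 = (5, 4) - (8, 8) = (-3, -4).

Step 2 — sample covariance matrix, S[i,j] = (1/(n-1)) · Σ_k (x_{k,i} - mean_i) · (x_{k,j} - mean_j), divisor n-1 = 3:
  S[A,A] = ((1)·(1) + (-1)·(-1) + (4)·(4) + (-4)·(-4)) / 3 = 34/3 = 11.3333
  S[A,B] = ((1)·(0) + (-1)·(0) + (4)·(-2) + (-4)·(2)) / 3 = -16/3 = -5.3333
  S[B,B] = ((0)·(0) + (0)·(0) + (-2)·(-2) + (2)·(2)) / 3 = 8/3 = 2.6667
  S = [[11.3333, -5.3333],
 [-5.3333, 2.6667]].

Step 3 — invert S. det(S) = 11.3333·2.6667 - (-5.3333)² = 1.7778.
  S^{-1} = (1/det) · [[d, -b], [-b, a]] = [[1.5, 3],
 [3, 6.375]].

Step 4 — quadratic form (x̄ - mu_0)^T · S^{-1} · (x̄ - mu_0):
  S^{-1} · (x̄ - mu_0) = (-16.5, -34.5),
  (x̄ - mu_0)^T · [...] = (-3)·(-16.5) + (-4)·(-34.5) = 187.5.

Step 5 — scale by n: T² = 4 · 187.5 = 750.

T² ≈ 750


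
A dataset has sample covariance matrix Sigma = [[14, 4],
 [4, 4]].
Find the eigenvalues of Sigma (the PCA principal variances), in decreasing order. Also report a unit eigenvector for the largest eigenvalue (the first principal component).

Step 1 — characteristic polynomial of 2×2 Sigma:
  det(Sigma - λI) = λ² - trace · λ + det = 0.
  trace = 14 + 4 = 18, det = 14·4 - (4)² = 40.
Step 2 — discriminant:
  Δ = trace² - 4·det = 324 - 160 = 164.
Step 3 — eigenvalues:
  λ = (trace ± √Δ)/2 = (18 ± 12.8062)/2,
  λ_1 = 15.4031,  λ_2 = 2.5969.

Step 4 — unit eigenvector for λ_1: solve (Sigma - λ_1 I)v = 0. First row:
  (14 - 15.4031)·v_x + (4)·v_y = 0, i.e. (-1.4031)·v_x + (4)·v_y = 0,
  so v ∝ (b, λ_1 - a) = (4, 1.4031) = u.
  ||u|| = √((4)² + (1.4031)²) = √(17.9688) ≈ 4.239,
  v_1 = u/||u|| ≈ (0.9436, 0.331) (||v_1|| = 1).

λ_1 = 15.4031,  λ_2 = 2.5969;  v_1 ≈ (0.9436, 0.331)


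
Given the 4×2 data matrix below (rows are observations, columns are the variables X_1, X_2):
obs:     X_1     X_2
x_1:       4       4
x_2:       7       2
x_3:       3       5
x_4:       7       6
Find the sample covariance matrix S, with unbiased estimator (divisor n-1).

Step 1 — column means:
  mean(X_1) = (4 + 7 + 3 + 7) / 4 = 21/4 = 5.25
  mean(X_2) = (4 + 2 + 5 + 6) / 4 = 17/4 = 4.25

Step 2 — sample covariance S[i,j] = (1/(n-1)) · Σ_k (x_{k,i} - mean_i) · (x_{k,j} - mean_j), with n-1 = 3.
  S[X_1,X_1] = ((-1.25)·(-1.25) + (1.75)·(1.75) + (-2.25)·(-2.25) + (1.75)·(1.75)) / 3 = 12.75/3 = 4.25
  S[X_1,X_2] = ((-1.25)·(-0.25) + (1.75)·(-2.25) + (-2.25)·(0.75) + (1.75)·(1.75)) / 3 = -2.25/3 = -0.75
  S[X_2,X_2] = ((-0.25)·(-0.25) + (-2.25)·(-2.25) + (0.75)·(0.75) + (1.75)·(1.75)) / 3 = 8.75/3 = 2.9167

S is symmetric (S[j,i] = S[i,j]). Assembling:

S = [[4.25, -0.75],
 [-0.75, 2.9167]]


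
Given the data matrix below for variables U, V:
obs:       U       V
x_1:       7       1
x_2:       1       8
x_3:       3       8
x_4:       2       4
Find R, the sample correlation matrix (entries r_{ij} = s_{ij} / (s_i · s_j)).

Step 1 — column means:
  mean(U) = (7 + 1 + 3 + 2) / 4 = 13/4 = 3.25
  mean(V) = (1 + 8 + 8 + 4) / 4 = 21/4 = 5.25

Step 2 — sample variances and covariances s[i,j] = (1/(n-1)) · Σ_k (x_{k,i} - mean_i) · (x_{k,j} - mean_j), with n-1 = 3:
  s[U,U] = ((3.75)·(3.75) + (-2.25)·(-2.25) + (-0.25)·(-0.25) + (-1.25)·(-1.25)) / 3 = 20.75/3 = 6.9167
  s[U,V] = ((3.75)·(-4.25) + (-2.25)·(2.75) + (-0.25)·(2.75) + (-1.25)·(-1.25)) / 3 = -21.25/3 = -7.0833
  s[V,V] = ((-4.25)·(-4.25) + (2.75)·(2.75) + (2.75)·(2.75) + (-1.25)·(-1.25)) / 3 = 34.75/3 = 11.5833
  Sample standard deviations s_i = √(s[i,i]):
  s(U) = √(6.9167) = 2.63
  s(V) = √(11.5833) = 3.4034

Step 3 — r_{ij} = s_{ij} / (s_i · s_j):
  r[U,U] = 1 (diagonal).
  r[U,V] = -7.0833 / (2.63 · 3.4034) = -7.0833 / 8.9509 = -0.7914
  r[V,V] = 1 (diagonal).

R is symmetric with unit diagonal. Assembling:

R = [[1, -0.7914],
 [-0.7914, 1]]


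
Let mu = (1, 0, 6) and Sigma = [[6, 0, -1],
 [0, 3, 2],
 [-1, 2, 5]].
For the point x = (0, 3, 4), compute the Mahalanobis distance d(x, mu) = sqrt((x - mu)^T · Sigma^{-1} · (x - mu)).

Step 1 — centre the observation: (x - mu) = (-1, 3, -2).

Step 2 — invert Sigma (cofactor / det for 3×3, or solve directly):
  Sigma^{-1} = [[0.1746, -0.0317, 0.0476],
 [-0.0317, 0.4603, -0.1905],
 [0.0476, -0.1905, 0.2857]].

Step 3 — form the quadratic (x - mu)^T · Sigma^{-1} · (x - mu):
  Sigma^{-1} · (x - mu) = (-0.3651, 1.7937, -1.1905).
  (x - mu)^T · [Sigma^{-1} · (x - mu)] = (-1)·(-0.3651) + (3)·(1.7937) + (-2)·(-1.1905) = 8.127.

Step 4 — take square root: d = √(8.127) ≈ 2.8508.

d(x, mu) = √(8.127) ≈ 2.8508


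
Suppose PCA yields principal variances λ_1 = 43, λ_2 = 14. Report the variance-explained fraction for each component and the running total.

Step 1 — total variance = trace(Sigma) = Σ λ_i = 43 + 14 = 57.

Step 2 — fraction explained by component i = λ_i / Σ λ:
  PC1: 43/57 = 0.7544
  PC2: 14/57 = 0.2456

Step 3 — cumulative fraction after k components = (λ_1 + ... + λ_k) / Σ λ:
  k = 1: 43/57 = 0.7544
  k = 2: (43 + 14)/57 = 57/57 = 1

Summary (fraction, with percent):

explained: PC1 0.7544 (75.44%), PC2 0.2456 (24.56%);  cumulative: 0.7544, 1


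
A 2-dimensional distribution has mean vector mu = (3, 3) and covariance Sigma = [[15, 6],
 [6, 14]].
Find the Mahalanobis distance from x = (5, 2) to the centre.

Step 1 — centre the observation: (x - mu) = (2, -1).

Step 2 — invert Sigma. det(Sigma) = 15·14 - (6)² = 174.
  Sigma^{-1} = (1/det) · [[d, -b], [-b, a]] = [[0.0805, -0.0345],
 [-0.0345, 0.0862]].

Step 3 — form the quadratic (x - mu)^T · Sigma^{-1} · (x - mu):
  Sigma^{-1} · (x - mu) = (0.1954, -0.1552).
  (x - mu)^T · [Sigma^{-1} · (x - mu)] = (2)·(0.1954) + (-1)·(-0.1552) = 0.546.

Step 4 — take square root: d = √(0.546) ≈ 0.7389.

d(x, mu) = √(0.546) ≈ 0.7389


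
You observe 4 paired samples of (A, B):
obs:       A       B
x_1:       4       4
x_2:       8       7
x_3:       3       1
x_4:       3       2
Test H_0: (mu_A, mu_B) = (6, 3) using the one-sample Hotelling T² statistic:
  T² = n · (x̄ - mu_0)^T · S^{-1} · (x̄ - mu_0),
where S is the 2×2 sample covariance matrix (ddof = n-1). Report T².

Step 1 — sample mean vector:
  mean(A) = (4 + 8 + 3 + 3) / 4 = 18/4 = 4.5
  mean(B) = (4 + 7 + 1 + 2) / 4 = 14/4 = 3.5
  x̄ = (4.5, 3.5),  deviation x̄ - mu_0 = (4.5, 3.5) - (6, 3) = (-1.5, 0.5).

Step 2 — sample covariance matrix, S[i,j] = (1/(n-1)) · Σ_k (x_{k,i} - mean_i) · (x_{k,j} - mean_j), divisor n-1 = 3:
  S[A,A] = ((-0.5)·(-0.5) + (3.5)·(3.5) + (-1.5)·(-1.5) + (-1.5)·(-1.5)) / 3 = 17/3 = 5.6667
  S[A,B] = ((-0.5)·(0.5) + (3.5)·(3.5) + (-1.5)·(-2.5) + (-1.5)·(-1.5)) / 3 = 18/3 = 6
  S[B,B] = ((0.5)·(0.5) + (3.5)·(3.5) + (-2.5)·(-2.5) + (-1.5)·(-1.5)) / 3 = 21/3 = 7
  S = [[5.6667, 6],
 [6, 7]].

Step 3 — invert S. det(S) = 5.6667·7 - (6)² = 3.6667.
  S^{-1} = (1/det) · [[d, -b], [-b, a]] = [[1.9091, -1.6364],
 [-1.6364, 1.5455]].

Step 4 — quadratic form (x̄ - mu_0)^T · S^{-1} · (x̄ - mu_0):
  S^{-1} · (x̄ - mu_0) = (-3.6818, 3.2273),
  (x̄ - mu_0)^T · [...] = (-1.5)·(-3.6818) + (0.5)·(3.2273) = 7.1364.

Step 5 — scale by n: T² = 4 · 7.1364 = 28.5455.

T² ≈ 28.5455


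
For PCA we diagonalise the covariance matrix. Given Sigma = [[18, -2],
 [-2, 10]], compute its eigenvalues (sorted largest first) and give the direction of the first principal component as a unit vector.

Step 1 — characteristic polynomial of 2×2 Sigma:
  det(Sigma - λI) = λ² - trace · λ + det = 0.
  trace = 18 + 10 = 28, det = 18·10 - (-2)² = 176.
Step 2 — discriminant:
  Δ = trace² - 4·det = 784 - 704 = 80.
Step 3 — eigenvalues:
  λ = (trace ± √Δ)/2 = (28 ± 8.9443)/2,
  λ_1 = 18.4721,  λ_2 = 9.5279.

Step 4 — unit eigenvector for λ_1: solve (Sigma - λ_1 I)v = 0. First row:
  (18 - 18.4721)·v_x + (-2)·v_y = 0, i.e. (-0.4721)·v_x + (-2)·v_y = 0,
  so v ∝ (b, λ_1 - a) = (-2, 0.4721); multiply by -1 so the first entry is positive: u = (2, -0.4721).
  ||u|| = √((2)² + (-0.4721)²) = √(4.2229) ≈ 2.055,
  v_1 = u/||u|| ≈ (0.9732, -0.2298) (||v_1|| = 1).

λ_1 = 18.4721,  λ_2 = 9.5279;  v_1 ≈ (0.9732, -0.2298)


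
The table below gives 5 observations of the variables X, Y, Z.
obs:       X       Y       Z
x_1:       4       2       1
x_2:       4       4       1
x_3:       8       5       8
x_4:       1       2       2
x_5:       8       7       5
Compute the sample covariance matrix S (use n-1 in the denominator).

Step 1 — column means:
  mean(X) = (4 + 4 + 8 + 1 + 8) / 5 = 25/5 = 5
  mean(Y) = (2 + 4 + 5 + 2 + 7) / 5 = 20/5 = 4
  mean(Z) = (1 + 1 + 8 + 2 + 5) / 5 = 17/5 = 3.4

Step 2 — sample covariance S[i,j] = (1/(n-1)) · Σ_k (x_{k,i} - mean_i) · (x_{k,j} - mean_j), with n-1 = 4.
  S[X,X] = ((-1)·(-1) + (-1)·(-1) + (3)·(3) + (-4)·(-4) + (3)·(3)) / 4 = 36/4 = 9
  S[X,Y] = ((-1)·(-2) + (-1)·(0) + (3)·(1) + (-4)·(-2) + (3)·(3)) / 4 = 22/4 = 5.5
  S[X,Z] = ((-1)·(-2.4) + (-1)·(-2.4) + (3)·(4.6) + (-4)·(-1.4) + (3)·(1.6)) / 4 = 29/4 = 7.25
  S[Y,Y] = ((-2)·(-2) + (0)·(0) + (1)·(1) + (-2)·(-2) + (3)·(3)) / 4 = 18/4 = 4.5
  S[Y,Z] = ((-2)·(-2.4) + (0)·(-2.4) + (1)·(4.6) + (-2)·(-1.4) + (3)·(1.6)) / 4 = 17/4 = 4.25
  S[Z,Z] = ((-2.4)·(-2.4) + (-2.4)·(-2.4) + (4.6)·(4.6) + (-1.4)·(-1.4) + (1.6)·(1.6)) / 4 = 37.2/4 = 9.3

S is symmetric (S[j,i] = S[i,j]). Assembling:

S = [[9, 5.5, 7.25],
 [5.5, 4.5, 4.25],
 [7.25, 4.25, 9.3]]


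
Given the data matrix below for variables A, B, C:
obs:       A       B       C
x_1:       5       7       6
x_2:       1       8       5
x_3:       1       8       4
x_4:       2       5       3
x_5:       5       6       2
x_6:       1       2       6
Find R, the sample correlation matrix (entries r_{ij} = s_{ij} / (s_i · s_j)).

Step 1 — column means:
  mean(A) = (5 + 1 + 1 + 2 + 5 + 1) / 6 = 15/6 = 2.5
  mean(B) = (7 + 8 + 8 + 5 + 6 + 2) / 6 = 36/6 = 6
  mean(C) = (6 + 5 + 4 + 3 + 2 + 6) / 6 = 26/6 = 4.3333

Step 2 — sample variances and covariances s[i,j] = (1/(n-1)) · Σ_k (x_{k,i} - mean_i) · (x_{k,j} - mean_j), with n-1 = 5:
  s[A,A] = ((2.5)·(2.5) + (-1.5)·(-1.5) + (-1.5)·(-1.5) + (-0.5)·(-0.5) + (2.5)·(2.5) + (-1.5)·(-1.5)) / 5 = 19.5/5 = 3.9
  s[A,B] = ((2.5)·(1) + (-1.5)·(2) + (-1.5)·(2) + (-0.5)·(-1) + (2.5)·(0) + (-1.5)·(-4)) / 5 = 3/5 = 0.6
  s[A,C] = ((2.5)·(1.6667) + (-1.5)·(0.6667) + (-1.5)·(-0.3333) + (-0.5)·(-1.3333) + (2.5)·(-2.3333) + (-1.5)·(1.6667)) / 5 = -4/5 = -0.8
  s[B,B] = ((1)·(1) + (2)·(2) + (2)·(2) + (-1)·(-1) + (0)·(0) + (-4)·(-4)) / 5 = 26/5 = 5.2
  s[B,C] = ((1)·(1.6667) + (2)·(0.6667) + (2)·(-0.3333) + (-1)·(-1.3333) + (0)·(-2.3333) + (-4)·(1.6667)) / 5 = -3/5 = -0.6
  s[C,C] = ((1.6667)·(1.6667) + (0.6667)·(0.6667) + (-0.3333)·(-0.3333) + (-1.3333)·(-1.3333) + (-2.3333)·(-2.3333) + (1.6667)·(1.6667)) / 5 = 13.3333/5 = 2.6667
  Sample standard deviations s_i = √(s[i,i]):
  s(A) = √(3.9) = 1.9748
  s(B) = √(5.2) = 2.2804
  s(C) = √(2.6667) = 1.633

Step 3 — r_{ij} = s_{ij} / (s_i · s_j):
  r[A,A] = 1 (diagonal).
  r[A,B] = 0.6 / (1.9748 · 2.2804) = 0.6 / 4.5033 = 0.1332
  r[A,C] = -0.8 / (1.9748 · 1.633) = -0.8 / 3.2249 = -0.2481
  r[B,B] = 1 (diagonal).
  r[B,C] = -0.6 / (2.2804 · 1.633) = -0.6 / 3.7238 = -0.1611
  r[C,C] = 1 (diagonal).

R is symmetric with unit diagonal. Assembling:

R = [[1, 0.1332, -0.2481],
 [0.1332, 1, -0.1611],
 [-0.2481, -0.1611, 1]]


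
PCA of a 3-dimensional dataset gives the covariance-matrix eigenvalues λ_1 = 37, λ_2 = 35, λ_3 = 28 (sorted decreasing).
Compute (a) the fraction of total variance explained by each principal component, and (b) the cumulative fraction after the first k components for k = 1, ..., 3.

Step 1 — total variance = trace(Sigma) = Σ λ_i = 37 + 35 + 28 = 100.

Step 2 — fraction explained by component i = λ_i / Σ λ:
  PC1: 37/100 = 0.37
  PC2: 35/100 = 0.35
  PC3: 28/100 = 0.28

Step 3 — cumulative fraction after k components = (λ_1 + ... + λ_k) / Σ λ:
  k = 1: 37/100 = 0.37
  k = 2: (37 + 35)/100 = 72/100 = 0.72
  k = 3: (37 + 35 + 28)/100 = 100/100 = 1

Summary (fraction, with percent):

explained: PC1 0.37 (37%), PC2 0.35 (35%), PC3 0.28 (28%);  cumulative: 0.37, 0.72, 1


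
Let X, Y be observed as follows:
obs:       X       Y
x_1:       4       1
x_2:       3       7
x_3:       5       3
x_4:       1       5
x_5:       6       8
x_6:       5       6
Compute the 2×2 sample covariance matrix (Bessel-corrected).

Step 1 — column means:
  mean(X) = (4 + 3 + 5 + 1 + 6 + 5) / 6 = 24/6 = 4
  mean(Y) = (1 + 7 + 3 + 5 + 8 + 6) / 6 = 30/6 = 5

Step 2 — sample covariance S[i,j] = (1/(n-1)) · Σ_k (x_{k,i} - mean_i) · (x_{k,j} - mean_j), with n-1 = 5.
  S[X,X] = ((0)·(0) + (-1)·(-1) + (1)·(1) + (-3)·(-3) + (2)·(2) + (1)·(1)) / 5 = 16/5 = 3.2
  S[X,Y] = ((0)·(-4) + (-1)·(2) + (1)·(-2) + (-3)·(0) + (2)·(3) + (1)·(1)) / 5 = 3/5 = 0.6
  S[Y,Y] = ((-4)·(-4) + (2)·(2) + (-2)·(-2) + (0)·(0) + (3)·(3) + (1)·(1)) / 5 = 34/5 = 6.8

S is symmetric (S[j,i] = S[i,j]). Assembling:

S = [[3.2, 0.6],
 [0.6, 6.8]]


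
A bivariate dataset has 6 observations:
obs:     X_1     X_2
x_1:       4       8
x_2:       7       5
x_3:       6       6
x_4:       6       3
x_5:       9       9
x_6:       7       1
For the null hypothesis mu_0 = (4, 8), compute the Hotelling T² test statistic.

Step 1 — sample mean vector:
  mean(X_1) = (4 + 7 + 6 + 6 + 9 + 7) / 6 = 39/6 = 6.5
  mean(X_2) = (8 + 5 + 6 + 3 + 9 + 1) / 6 = 32/6 = 5.3333
  x̄ = (6.5, 5.3333),  deviation x̄ - mu_0 = (6.5, 5.3333) - (4, 8) = (2.5, -2.6667).

Step 2 — sample covariance matrix, S[i,j] = (1/(n-1)) · Σ_k (x_{k,i} - mean_i) · (x_{k,j} - mean_j), divisor n-1 = 5:
  S[X_1,X_1] = ((-2.5)·(-2.5) + (0.5)·(0.5) + (-0.5)·(-0.5) + (-0.5)·(-0.5) + (2.5)·(2.5) + (0.5)·(0.5)) / 5 = 13.5/5 = 2.7
  S[X_1,X_2] = ((-2.5)·(2.6667) + (0.5)·(-0.3333) + (-0.5)·(0.6667) + (-0.5)·(-2.3333) + (2.5)·(3.6667) + (0.5)·(-4.3333)) / 5 = 1/5 = 0.2
  S[X_2,X_2] = ((2.6667)·(2.6667) + (-0.3333)·(-0.3333) + (0.6667)·(0.6667) + (-2.3333)·(-2.3333) + (3.6667)·(3.6667) + (-4.3333)·(-4.3333)) / 5 = 45.3333/5 = 9.0667
  S = [[2.7, 0.2],
 [0.2, 9.0667]].

Step 3 — invert S. det(S) = 2.7·9.0667 - (0.2)² = 24.44.
  S^{-1} = (1/det) · [[d, -b], [-b, a]] = [[0.371, -0.0082],
 [-0.0082, 0.1105]].

Step 4 — quadratic form (x̄ - mu_0)^T · S^{-1} · (x̄ - mu_0):
  S^{-1} · (x̄ - mu_0) = (0.9493, -0.3151),
  (x̄ - mu_0)^T · [...] = (2.5)·(0.9493) + (-2.6667)·(-0.3151) = 3.2133.

Step 5 — scale by n: T² = 6 · 3.2133 = 19.2799.

T² ≈ 19.2799


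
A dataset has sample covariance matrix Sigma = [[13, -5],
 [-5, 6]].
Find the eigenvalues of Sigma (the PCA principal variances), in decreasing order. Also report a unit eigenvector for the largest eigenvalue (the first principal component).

Step 1 — characteristic polynomial of 2×2 Sigma:
  det(Sigma - λI) = λ² - trace · λ + det = 0.
  trace = 13 + 6 = 19, det = 13·6 - (-5)² = 53.
Step 2 — discriminant:
  Δ = trace² - 4·det = 361 - 212 = 149.
Step 3 — eigenvalues:
  λ = (trace ± √Δ)/2 = (19 ± 12.2066)/2,
  λ_1 = 15.6033,  λ_2 = 3.3967.

Step 4 — unit eigenvector for λ_1: solve (Sigma - λ_1 I)v = 0. First row:
  (13 - 15.6033)·v_x + (-5)·v_y = 0, i.e. (-2.6033)·v_x + (-5)·v_y = 0,
  so v ∝ (b, λ_1 - a) = (-5, 2.6033); multiply by -1 so the first entry is positive: u = (5, -2.6033).
  ||u|| = √((5)² + (-2.6033)²) = √(31.7771) ≈ 5.6371,
  v_1 = u/||u|| ≈ (0.887, -0.4618) (||v_1|| = 1).

λ_1 = 15.6033,  λ_2 = 3.3967;  v_1 ≈ (0.887, -0.4618)


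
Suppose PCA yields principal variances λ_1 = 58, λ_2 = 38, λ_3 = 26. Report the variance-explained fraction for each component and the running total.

Step 1 — total variance = trace(Sigma) = Σ λ_i = 58 + 38 + 26 = 122.

Step 2 — fraction explained by component i = λ_i / Σ λ:
  PC1: 58/122 = 0.4754
  PC2: 38/122 = 0.3115
  PC3: 26/122 = 0.2131

Step 3 — cumulative fraction after k components = (λ_1 + ... + λ_k) / Σ λ:
  k = 1: 58/122 = 0.4754
  k = 2: (58 + 38)/122 = 96/122 = 0.7869
  k = 3: (58 + 38 + 26)/122 = 122/122 = 1

Summary (fraction, with percent):

explained: PC1 0.4754 (47.54%), PC2 0.3115 (31.15%), PC3 0.2131 (21.31%);  cumulative: 0.4754, 0.7869, 1


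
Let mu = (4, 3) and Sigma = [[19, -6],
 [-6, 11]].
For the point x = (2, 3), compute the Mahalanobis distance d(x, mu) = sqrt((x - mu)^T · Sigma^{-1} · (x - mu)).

Step 1 — centre the observation: (x - mu) = (-2, 0).

Step 2 — invert Sigma. det(Sigma) = 19·11 - (-6)² = 173.
  Sigma^{-1} = (1/det) · [[d, -b], [-b, a]] = [[0.0636, 0.0347],
 [0.0347, 0.1098]].

Step 3 — form the quadratic (x - mu)^T · Sigma^{-1} · (x - mu):
  Sigma^{-1} · (x - mu) = (-0.1272, -0.0694).
  (x - mu)^T · [Sigma^{-1} · (x - mu)] = (-2)·(-0.1272) + (0)·(-0.0694) = 0.2543.

Step 4 — take square root: d = √(0.2543) ≈ 0.5043.

d(x, mu) = √(0.2543) ≈ 0.5043


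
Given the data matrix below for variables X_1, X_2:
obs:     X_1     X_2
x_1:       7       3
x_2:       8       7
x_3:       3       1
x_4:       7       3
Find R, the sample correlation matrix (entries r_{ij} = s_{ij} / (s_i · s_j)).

Step 1 — column means:
  mean(X_1) = (7 + 8 + 3 + 7) / 4 = 25/4 = 6.25
  mean(X_2) = (3 + 7 + 1 + 3) / 4 = 14/4 = 3.5

Step 2 — sample variances and covariances s[i,j] = (1/(n-1)) · Σ_k (x_{k,i} - mean_i) · (x_{k,j} - mean_j), with n-1 = 3:
  s[X_1,X_1] = ((0.75)·(0.75) + (1.75)·(1.75) + (-3.25)·(-3.25) + (0.75)·(0.75)) / 3 = 14.75/3 = 4.9167
  s[X_1,X_2] = ((0.75)·(-0.5) + (1.75)·(3.5) + (-3.25)·(-2.5) + (0.75)·(-0.5)) / 3 = 13.5/3 = 4.5
  s[X_2,X_2] = ((-0.5)·(-0.5) + (3.5)·(3.5) + (-2.5)·(-2.5) + (-0.5)·(-0.5)) / 3 = 19/3 = 6.3333
  Sample standard deviations s_i = √(s[i,i]):
  s(X_1) = √(4.9167) = 2.2174
  s(X_2) = √(6.3333) = 2.5166

Step 3 — r_{ij} = s_{ij} / (s_i · s_j):
  r[X_1,X_1] = 1 (diagonal).
  r[X_1,X_2] = 4.5 / (2.2174 · 2.5166) = 4.5 / 5.5802 = 0.8064
  r[X_2,X_2] = 1 (diagonal).

R is symmetric with unit diagonal. Assembling:

R = [[1, 0.8064],
 [0.8064, 1]]


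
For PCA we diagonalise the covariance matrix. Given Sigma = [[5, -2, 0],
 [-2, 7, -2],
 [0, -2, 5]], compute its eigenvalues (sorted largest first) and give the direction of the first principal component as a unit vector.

Step 1 — characteristic polynomial p(λ) = det(λI - Sigma) = λ³ - tr·λ² + c_1·λ - det, where tr = trace, c_1 = sum of the principal 2×2 minors, det = det(Sigma):
  tr = 5 + 7 + 5 = 17,
  c_1 = (5·7 - (-2)²) + (5·5 - (0)²) + (7·5 - (-2)²) = 31 + 25 + 31 = 87,
  det = 5·(7·5 - (-2)²) - (-2)·((-2)·5 - (-2)·(0)) + (0)·((-2)·(-2) - 7·(0)) = 5·(31) - (-2)·(-10) + (0)·(4) = 135.
  So p(λ) = λ³ - 17λ² + 87λ - 135.
Step 2 — look for an integer root (rational root theorem: any rational root is an integer divisor of 135). Testing λ = 3:
  p(3) = 27 - 153 + 261 - 135 = 0  ✓
  Dividing out (λ - 3): p(λ) = (λ - 3)(λ² - 14λ + 45).
Step 3 — remaining eigenvalues from the quadratic λ² - 14λ + 45 = 0:
  Δ = 14² - 4·45 = 196 - 180 = 16,  λ = (14 ± √16)/2 = (14 ± 4)/2 = 9 or 5.
  Sorted: λ_1 = 9,  λ_2 = 5,  λ_3 = 3  (check: sum = 17 = tr ✓).

Step 4 — unit eigenvector for λ_1 = 9: v spans the null space of (Sigma - λ_1 I), whose rows are
  r_1 = (-4, -2, 0),  r_2 = (-2, -2, -2),  r_3 = (0, -2, -4).
  v is orthogonal to every row, so take v ∝ r_1 × r_2 = ((-2)·(-2) - (0)·(-2), (0)·(-2) - (-4)·(-2), (-4)·(-2) - (-2)·(-2)) = (4, -8, 4).
  Rescale (divide by 4): u = (1, -2, 1).
  ||u|| = √((1)² + (-2)² + (1)²) = √(6) ≈ 2.4495,  v_1 = u/||u|| ≈ (0.4082, -0.8165, 0.4082) (||v_1|| = 1).

λ_1 = 9,  λ_2 = 5,  λ_3 = 3;  v_1 ≈ (0.4082, -0.8165, 0.4082)


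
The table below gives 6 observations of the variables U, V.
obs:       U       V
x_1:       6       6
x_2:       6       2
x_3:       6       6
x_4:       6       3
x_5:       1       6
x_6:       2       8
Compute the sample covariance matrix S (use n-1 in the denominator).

Step 1 — column means:
  mean(U) = (6 + 6 + 6 + 6 + 1 + 2) / 6 = 27/6 = 4.5
  mean(V) = (6 + 2 + 6 + 3 + 6 + 8) / 6 = 31/6 = 5.1667

Step 2 — sample covariance S[i,j] = (1/(n-1)) · Σ_k (x_{k,i} - mean_i) · (x_{k,j} - mean_j), with n-1 = 5.
  S[U,U] = ((1.5)·(1.5) + (1.5)·(1.5) + (1.5)·(1.5) + (1.5)·(1.5) + (-3.5)·(-3.5) + (-2.5)·(-2.5)) / 5 = 27.5/5 = 5.5
  S[U,V] = ((1.5)·(0.8333) + (1.5)·(-3.1667) + (1.5)·(0.8333) + (1.5)·(-2.1667) + (-3.5)·(0.8333) + (-2.5)·(2.8333)) / 5 = -15.5/5 = -3.1
  S[V,V] = ((0.8333)·(0.8333) + (-3.1667)·(-3.1667) + (0.8333)·(0.8333) + (-2.1667)·(-2.1667) + (0.8333)·(0.8333) + (2.8333)·(2.8333)) / 5 = 24.8333/5 = 4.9667

S is symmetric (S[j,i] = S[i,j]). Assembling:

S = [[5.5, -3.1],
 [-3.1, 4.9667]]
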